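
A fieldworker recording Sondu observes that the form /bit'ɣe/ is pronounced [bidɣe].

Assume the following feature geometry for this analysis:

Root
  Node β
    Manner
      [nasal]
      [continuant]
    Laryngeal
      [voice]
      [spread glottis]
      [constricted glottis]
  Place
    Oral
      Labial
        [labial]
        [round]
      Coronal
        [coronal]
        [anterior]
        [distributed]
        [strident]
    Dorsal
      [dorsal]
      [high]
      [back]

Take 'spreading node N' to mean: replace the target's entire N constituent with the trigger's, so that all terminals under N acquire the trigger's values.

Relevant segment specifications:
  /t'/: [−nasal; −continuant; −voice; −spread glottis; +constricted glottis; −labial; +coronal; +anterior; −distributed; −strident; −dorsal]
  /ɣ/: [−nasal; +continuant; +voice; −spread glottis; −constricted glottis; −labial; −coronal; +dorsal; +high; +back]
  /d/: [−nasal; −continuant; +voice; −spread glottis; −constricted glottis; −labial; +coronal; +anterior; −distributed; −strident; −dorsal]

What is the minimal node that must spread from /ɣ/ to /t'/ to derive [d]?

Laryngeal

/t'/ and [d] differ in [voice], [constricted glottis]; every other specified feature is identical.
Tracing each changed feature up the tree, the paths first meet at Laryngeal; any lower node misses at least one of them.
Delinking /t'/'s Laryngeal and associating /ɣ/'s Laryngeal gives precisely the feature bundle of [d].
[continuant] — on which /ɣ/ differs from /t'/ — is unchanged, so neither Node β nor anything higher can have spread; the constituent is no larger than Laryngeal.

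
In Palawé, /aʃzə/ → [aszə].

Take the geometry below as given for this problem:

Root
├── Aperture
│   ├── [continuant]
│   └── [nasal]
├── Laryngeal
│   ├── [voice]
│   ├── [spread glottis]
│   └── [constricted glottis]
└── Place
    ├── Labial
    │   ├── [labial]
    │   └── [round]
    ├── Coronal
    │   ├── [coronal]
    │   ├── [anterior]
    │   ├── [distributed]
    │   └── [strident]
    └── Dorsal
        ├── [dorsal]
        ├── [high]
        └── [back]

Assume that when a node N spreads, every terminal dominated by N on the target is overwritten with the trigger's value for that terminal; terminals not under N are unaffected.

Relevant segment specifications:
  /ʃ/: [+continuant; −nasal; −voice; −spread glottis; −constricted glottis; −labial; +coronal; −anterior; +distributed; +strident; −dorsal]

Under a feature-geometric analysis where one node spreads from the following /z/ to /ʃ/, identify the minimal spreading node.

Comparing /ʃ/ with its surface form [s], the features that change are [anterior], [distributed].
These terminals are all dominated by Coronal, and no proper subconstituent of Coronal covers them all; Coronal is their lowest common ancestor.
Spreading Coronal from /z/ overwrites each of those terminals with /z/'s values, yielding exactly [s].
[voice], a feature on which the two segments disagree outside Coronal, is unchanged — nothing dominating it spread, and Coronal is the minimal sufficient constituent.

Coronal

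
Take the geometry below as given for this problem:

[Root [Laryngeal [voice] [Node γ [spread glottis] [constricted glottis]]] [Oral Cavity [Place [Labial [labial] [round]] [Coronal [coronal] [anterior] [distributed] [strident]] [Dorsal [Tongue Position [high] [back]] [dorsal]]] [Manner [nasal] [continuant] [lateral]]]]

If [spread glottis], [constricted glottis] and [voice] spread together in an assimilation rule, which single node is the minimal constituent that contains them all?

Laryngeal

[spread glottis]: Root > Laryngeal > Node γ > [spread glottis].
[constricted glottis] lies under Node γ (below Laryngeal).
[voice] lies under Laryngeal (below Laryngeal).
These paths first converge at Laryngeal; no daughter of Laryngeal dominates all 3 features, so Laryngeal is the minimal constituent.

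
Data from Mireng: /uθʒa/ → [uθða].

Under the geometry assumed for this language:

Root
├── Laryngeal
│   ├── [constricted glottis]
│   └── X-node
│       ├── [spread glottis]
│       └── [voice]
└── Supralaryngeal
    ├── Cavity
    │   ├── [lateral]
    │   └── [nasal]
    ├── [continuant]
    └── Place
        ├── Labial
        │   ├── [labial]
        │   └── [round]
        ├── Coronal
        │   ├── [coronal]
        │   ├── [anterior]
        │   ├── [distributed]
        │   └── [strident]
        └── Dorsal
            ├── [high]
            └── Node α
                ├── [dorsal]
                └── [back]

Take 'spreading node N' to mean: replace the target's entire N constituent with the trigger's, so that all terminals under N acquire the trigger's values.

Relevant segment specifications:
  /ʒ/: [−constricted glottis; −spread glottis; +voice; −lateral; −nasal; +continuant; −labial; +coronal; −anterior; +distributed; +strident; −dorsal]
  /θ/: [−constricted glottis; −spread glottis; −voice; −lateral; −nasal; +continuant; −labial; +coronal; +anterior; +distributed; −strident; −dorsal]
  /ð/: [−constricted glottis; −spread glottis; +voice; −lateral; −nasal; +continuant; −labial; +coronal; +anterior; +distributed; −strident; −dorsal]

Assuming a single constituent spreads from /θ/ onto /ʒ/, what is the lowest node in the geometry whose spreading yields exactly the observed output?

Coronal

Feature comparison: [anterior], [strident] differ between /ʒ/ and [ð]; the remaining terminals match.
These terminals are all dominated by Coronal, and no proper subconstituent of Coronal covers them all; Coronal is their lowest common ancestor.
Spreading Coronal from /θ/ overwrites each of those terminals with /θ/'s values, yielding exactly [ð].
[voice] stays as in /ʒ/ although /θ/ differs there, so no node dominating it spread; among the remaining candidates Coronal is the lowest that derives the output.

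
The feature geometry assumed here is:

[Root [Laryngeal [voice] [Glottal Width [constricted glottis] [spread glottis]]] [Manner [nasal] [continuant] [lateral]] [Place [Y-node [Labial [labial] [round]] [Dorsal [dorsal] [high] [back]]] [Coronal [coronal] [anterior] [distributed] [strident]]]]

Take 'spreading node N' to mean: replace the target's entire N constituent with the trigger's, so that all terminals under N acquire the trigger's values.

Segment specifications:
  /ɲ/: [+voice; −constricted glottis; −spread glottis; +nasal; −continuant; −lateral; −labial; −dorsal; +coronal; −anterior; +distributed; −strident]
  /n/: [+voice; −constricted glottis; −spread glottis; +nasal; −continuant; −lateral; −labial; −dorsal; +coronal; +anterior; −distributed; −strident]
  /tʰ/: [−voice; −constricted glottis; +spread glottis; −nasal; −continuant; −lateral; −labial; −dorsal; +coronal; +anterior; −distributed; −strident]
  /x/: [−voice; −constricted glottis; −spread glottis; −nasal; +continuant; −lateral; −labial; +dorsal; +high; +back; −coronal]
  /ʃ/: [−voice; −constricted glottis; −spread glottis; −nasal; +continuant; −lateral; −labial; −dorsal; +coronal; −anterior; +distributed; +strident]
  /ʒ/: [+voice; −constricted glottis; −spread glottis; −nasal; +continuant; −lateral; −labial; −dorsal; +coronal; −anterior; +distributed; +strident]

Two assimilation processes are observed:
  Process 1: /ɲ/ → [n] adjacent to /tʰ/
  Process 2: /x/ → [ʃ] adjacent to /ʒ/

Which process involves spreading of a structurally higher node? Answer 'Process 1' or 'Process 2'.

Process 2

In Process 1, [anterior], [distributed] change, so the minimal spreading node is Coronal at depth 2.
Process 2: the features that change are [coronal], [anterior], [distributed], [strident], [dorsal], [high], [back]; the minimal node is Place (depth 1).
Place is closer to Root than Coronal, so Process 2 spreads the higher node.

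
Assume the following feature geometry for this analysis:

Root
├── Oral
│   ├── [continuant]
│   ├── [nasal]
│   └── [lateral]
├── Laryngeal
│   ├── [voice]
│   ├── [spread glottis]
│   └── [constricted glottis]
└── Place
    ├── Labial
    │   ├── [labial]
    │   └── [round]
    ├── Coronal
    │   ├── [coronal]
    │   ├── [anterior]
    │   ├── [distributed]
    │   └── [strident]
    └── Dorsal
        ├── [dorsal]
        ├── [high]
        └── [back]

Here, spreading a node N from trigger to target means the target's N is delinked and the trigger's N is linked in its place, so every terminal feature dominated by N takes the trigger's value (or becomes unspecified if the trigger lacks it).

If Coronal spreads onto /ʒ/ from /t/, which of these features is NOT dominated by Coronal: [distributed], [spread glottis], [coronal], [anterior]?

[spread glottis]

The terminals dominated by Coronal are [coronal], [anterior], [distributed], [strident].
Of the listed options, [distributed], [anterior], [coronal] are among these and would be overwritten by spreading Coronal.
But [spread glottis] is a dependent of Laryngeal, outside Coronal; it is therefore untouched by the spreading.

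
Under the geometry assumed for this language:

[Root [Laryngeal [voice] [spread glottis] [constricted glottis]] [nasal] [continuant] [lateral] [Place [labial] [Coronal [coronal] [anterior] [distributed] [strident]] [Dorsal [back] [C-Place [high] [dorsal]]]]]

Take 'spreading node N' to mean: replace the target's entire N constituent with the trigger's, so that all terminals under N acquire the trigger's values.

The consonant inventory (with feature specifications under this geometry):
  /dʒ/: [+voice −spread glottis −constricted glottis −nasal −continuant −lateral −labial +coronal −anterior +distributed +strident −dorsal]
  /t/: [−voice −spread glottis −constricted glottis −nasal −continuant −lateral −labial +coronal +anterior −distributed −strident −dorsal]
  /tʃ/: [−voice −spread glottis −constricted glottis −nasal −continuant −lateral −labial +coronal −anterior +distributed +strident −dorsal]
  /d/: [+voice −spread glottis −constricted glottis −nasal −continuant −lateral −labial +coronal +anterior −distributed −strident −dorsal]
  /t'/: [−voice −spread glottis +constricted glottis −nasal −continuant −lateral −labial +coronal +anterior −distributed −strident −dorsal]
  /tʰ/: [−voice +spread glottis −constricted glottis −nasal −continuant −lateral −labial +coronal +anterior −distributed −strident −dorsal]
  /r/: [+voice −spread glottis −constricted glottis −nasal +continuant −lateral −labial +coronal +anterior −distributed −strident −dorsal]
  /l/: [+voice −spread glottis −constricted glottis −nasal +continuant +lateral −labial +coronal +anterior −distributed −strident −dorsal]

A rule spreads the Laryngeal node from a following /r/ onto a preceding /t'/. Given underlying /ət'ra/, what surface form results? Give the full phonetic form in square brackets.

The Laryngeal node dominates the terminals [voice], [spread glottis], [constricted glottis].
After delinking /t'/'s Laryngeal and linking /r/'s, the affected terminals become [+voice], [−spread glottis], [−constricted glottis]; [nasal], [continuant], [lateral], … (outside Laryngeal) are retained from /t'/.
This feature bundle is that of [d], so /ət'ra/ surfaces as [ədra].

[ədra]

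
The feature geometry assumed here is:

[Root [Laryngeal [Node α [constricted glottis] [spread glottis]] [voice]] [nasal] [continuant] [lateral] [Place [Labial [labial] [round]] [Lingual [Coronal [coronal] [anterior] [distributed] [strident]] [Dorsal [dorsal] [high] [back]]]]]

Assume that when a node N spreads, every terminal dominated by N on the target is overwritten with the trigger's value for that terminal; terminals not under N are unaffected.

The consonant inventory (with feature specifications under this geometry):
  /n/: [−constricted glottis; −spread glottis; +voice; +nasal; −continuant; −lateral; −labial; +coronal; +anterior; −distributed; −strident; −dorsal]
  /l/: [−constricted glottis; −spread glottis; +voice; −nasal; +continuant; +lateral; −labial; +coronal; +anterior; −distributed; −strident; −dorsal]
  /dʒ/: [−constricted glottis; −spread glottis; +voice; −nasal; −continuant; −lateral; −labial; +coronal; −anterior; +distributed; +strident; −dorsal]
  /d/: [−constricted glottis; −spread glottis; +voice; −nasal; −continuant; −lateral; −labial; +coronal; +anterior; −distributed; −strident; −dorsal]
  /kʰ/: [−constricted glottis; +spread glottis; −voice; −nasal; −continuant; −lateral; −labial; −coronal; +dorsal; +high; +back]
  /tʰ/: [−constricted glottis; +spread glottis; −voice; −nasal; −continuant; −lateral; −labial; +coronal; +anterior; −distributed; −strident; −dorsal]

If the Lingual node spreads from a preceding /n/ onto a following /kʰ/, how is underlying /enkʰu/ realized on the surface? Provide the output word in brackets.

The Lingual node dominates the terminals [coronal], [anterior], [distributed], [strident], [dorsal], [high], [back].
The target acquires /n/'s values for everything under Lingual — [+coronal], [+anterior], [−distributed], [−strident], [−dorsal] — while keeping its own [constricted glottis], [spread glottis], [voice], ….
The resulting bundle matches /tʰ/ in the inventory; substituting it for /kʰ/ gives [entʰu].

[entʰu]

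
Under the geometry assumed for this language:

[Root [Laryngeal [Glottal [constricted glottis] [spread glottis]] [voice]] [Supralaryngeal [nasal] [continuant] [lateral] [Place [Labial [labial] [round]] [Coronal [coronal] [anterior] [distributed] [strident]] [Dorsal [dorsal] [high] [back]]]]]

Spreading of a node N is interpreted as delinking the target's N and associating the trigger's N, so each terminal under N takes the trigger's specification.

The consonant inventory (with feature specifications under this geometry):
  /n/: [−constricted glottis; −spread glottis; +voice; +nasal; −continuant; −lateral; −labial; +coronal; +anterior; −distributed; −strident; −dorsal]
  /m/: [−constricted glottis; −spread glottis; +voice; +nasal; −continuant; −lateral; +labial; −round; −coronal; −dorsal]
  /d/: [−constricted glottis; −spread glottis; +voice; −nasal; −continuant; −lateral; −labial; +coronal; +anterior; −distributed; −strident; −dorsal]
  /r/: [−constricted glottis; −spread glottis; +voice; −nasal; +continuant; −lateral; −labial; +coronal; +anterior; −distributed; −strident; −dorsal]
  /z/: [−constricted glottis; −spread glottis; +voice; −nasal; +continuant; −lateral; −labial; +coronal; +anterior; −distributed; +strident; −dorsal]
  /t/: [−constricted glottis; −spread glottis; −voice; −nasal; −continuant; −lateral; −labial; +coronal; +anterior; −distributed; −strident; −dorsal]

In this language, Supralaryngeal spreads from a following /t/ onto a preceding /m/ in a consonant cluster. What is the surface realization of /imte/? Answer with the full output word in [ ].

[idte]

The Supralaryngeal node dominates the terminals [nasal], [continuant], [lateral], [labial], [round], [coronal], [anterior], [distributed], [strident], [dorsal], [high], [back].
The target acquires /t/'s values for everything under Supralaryngeal — [−nasal], [−continuant], [−lateral], [−labial], [+coronal], [+anterior], [−distributed], [−strident], [−dorsal] — while keeping its own [constricted glottis], [spread glottis], [voice].
Among the inventory, only /d/ has exactly this specification, giving the surface form [idte].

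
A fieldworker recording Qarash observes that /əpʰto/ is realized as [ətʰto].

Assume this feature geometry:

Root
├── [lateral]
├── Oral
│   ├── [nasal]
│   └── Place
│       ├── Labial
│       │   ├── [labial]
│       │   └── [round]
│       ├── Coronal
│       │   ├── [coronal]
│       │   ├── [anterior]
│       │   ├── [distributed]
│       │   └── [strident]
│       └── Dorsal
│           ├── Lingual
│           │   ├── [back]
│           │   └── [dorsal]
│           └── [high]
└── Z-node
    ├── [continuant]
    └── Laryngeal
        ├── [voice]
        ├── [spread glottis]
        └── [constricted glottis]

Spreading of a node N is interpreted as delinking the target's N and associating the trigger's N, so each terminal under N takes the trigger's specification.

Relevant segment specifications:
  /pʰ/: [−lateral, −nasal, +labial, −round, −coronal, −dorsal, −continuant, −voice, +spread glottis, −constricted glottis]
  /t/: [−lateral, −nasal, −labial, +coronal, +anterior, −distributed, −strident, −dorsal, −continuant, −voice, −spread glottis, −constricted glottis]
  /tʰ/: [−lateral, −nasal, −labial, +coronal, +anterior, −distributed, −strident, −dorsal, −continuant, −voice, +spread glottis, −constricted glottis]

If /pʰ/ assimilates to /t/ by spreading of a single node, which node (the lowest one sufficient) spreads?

Place

Feature comparison: [labial], [round], [coronal], [anterior], [distributed], [strident] differ between /pʰ/ and [tʰ]; the remaining terminals match.
In this geometry the lowest node dominating all of them is Place: every daughter of Place dominates only a proper subset, so no lower node suffices.
If Place spreads, every terminal under it takes /t/'s value, producing [tʰ] as observed.
[spread glottis], a feature on which the two segments disagree outside Place, is unchanged — nothing dominating it spread, and Place is the minimal sufficient constituent.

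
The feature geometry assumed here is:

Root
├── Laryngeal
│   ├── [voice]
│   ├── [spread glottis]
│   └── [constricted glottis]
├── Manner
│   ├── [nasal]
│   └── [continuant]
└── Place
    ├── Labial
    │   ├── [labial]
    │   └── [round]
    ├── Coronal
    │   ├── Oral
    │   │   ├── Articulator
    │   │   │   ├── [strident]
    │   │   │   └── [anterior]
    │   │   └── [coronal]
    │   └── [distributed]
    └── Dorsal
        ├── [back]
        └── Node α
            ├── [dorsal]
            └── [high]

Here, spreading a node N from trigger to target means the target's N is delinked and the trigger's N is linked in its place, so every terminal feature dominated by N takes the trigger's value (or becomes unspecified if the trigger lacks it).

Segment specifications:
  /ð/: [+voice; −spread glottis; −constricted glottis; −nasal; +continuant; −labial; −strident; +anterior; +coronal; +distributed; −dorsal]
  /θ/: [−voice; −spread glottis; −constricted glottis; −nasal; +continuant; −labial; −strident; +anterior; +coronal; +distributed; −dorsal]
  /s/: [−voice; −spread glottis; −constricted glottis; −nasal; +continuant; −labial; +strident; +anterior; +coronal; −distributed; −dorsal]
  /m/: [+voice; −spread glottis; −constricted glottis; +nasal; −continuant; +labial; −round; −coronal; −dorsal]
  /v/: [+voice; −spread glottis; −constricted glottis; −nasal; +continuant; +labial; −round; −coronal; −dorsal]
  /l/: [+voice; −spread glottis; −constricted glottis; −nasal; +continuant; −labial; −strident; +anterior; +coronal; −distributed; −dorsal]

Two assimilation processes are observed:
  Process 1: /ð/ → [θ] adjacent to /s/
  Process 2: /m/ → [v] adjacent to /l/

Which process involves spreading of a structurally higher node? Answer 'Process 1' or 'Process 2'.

Process 2

Process 1: the feature that changes is [voice]; the minimal node is [voice] (depth 2).
In Process 2, [nasal], [continuant] change, so the minimal spreading node is Manner at depth 1.
Manner (depth 1) sits above [voice] (depth 2), making Process 2 the one with the higher spreading node.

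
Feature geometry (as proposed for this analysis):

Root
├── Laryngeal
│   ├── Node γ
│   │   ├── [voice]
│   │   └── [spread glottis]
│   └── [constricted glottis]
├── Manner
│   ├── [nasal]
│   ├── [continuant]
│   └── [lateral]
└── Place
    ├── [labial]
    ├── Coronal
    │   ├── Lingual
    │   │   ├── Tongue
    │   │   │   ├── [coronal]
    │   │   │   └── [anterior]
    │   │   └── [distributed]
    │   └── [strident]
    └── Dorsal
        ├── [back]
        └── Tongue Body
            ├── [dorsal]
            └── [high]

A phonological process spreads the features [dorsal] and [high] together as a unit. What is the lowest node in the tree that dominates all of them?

[dorsal] is immediately dominated by Tongue Body.
[high] is immediately dominated by Tongue Body.
Tongue Body is the lowest common ancestor — every listed feature sits under it, and no single subconstituent of Tongue Body covers them all.

Tongue Body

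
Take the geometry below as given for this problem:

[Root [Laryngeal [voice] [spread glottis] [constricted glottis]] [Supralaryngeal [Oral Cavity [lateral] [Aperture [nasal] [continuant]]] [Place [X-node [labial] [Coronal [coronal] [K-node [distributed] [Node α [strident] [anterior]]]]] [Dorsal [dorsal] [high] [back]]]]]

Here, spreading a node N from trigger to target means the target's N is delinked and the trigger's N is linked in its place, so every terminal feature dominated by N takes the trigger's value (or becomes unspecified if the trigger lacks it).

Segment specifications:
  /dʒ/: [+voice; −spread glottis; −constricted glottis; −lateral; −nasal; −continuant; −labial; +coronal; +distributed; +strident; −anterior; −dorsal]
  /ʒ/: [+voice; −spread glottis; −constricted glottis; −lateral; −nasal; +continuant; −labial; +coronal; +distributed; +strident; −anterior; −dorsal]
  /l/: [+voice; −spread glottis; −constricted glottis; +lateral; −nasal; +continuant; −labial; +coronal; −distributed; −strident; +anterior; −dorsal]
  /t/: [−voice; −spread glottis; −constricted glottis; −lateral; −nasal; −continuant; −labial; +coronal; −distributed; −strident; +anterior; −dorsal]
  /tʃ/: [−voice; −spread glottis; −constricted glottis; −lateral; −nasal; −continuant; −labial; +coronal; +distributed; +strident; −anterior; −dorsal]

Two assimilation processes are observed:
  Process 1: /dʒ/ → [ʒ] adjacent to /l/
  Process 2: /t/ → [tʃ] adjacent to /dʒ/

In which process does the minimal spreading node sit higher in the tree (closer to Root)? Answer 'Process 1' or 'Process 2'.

Process 1: the feature that changes is [continuant]; the minimal node is [continuant] (depth 4).
In Process 2, [anterior], [distributed], [strident] change, so the minimal spreading node is K-node at depth 5.
[continuant] is closer to Root than K-node, so Process 1 spreads the higher node.

Process 1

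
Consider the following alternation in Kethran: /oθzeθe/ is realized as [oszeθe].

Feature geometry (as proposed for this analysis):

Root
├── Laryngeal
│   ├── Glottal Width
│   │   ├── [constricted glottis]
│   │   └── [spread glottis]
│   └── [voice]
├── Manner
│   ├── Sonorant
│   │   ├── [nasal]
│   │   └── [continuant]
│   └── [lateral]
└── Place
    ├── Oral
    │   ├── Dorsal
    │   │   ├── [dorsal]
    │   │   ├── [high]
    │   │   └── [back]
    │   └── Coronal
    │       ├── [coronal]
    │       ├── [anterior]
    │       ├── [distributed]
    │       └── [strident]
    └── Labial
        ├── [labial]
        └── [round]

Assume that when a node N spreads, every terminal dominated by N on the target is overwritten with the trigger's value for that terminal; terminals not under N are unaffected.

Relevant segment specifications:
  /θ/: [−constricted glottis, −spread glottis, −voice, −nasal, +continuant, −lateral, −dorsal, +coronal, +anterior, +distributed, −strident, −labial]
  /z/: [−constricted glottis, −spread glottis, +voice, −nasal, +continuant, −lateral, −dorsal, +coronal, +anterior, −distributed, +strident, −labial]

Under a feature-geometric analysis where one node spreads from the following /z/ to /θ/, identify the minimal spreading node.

Feature comparison: [distributed], [strident] differ between /θ/ and [s]; the remaining terminals match.
The smallest constituent containing every changed terminal is Coronal — each of its daughters lacks at least one of the affected features.
If Coronal spreads, every terminal under it takes /z/'s value, producing [s] as observed.
[voice], a feature on which the two segments disagree outside Coronal, is unchanged — nothing dominating it spread, and Coronal is the minimal sufficient constituent.

Coronal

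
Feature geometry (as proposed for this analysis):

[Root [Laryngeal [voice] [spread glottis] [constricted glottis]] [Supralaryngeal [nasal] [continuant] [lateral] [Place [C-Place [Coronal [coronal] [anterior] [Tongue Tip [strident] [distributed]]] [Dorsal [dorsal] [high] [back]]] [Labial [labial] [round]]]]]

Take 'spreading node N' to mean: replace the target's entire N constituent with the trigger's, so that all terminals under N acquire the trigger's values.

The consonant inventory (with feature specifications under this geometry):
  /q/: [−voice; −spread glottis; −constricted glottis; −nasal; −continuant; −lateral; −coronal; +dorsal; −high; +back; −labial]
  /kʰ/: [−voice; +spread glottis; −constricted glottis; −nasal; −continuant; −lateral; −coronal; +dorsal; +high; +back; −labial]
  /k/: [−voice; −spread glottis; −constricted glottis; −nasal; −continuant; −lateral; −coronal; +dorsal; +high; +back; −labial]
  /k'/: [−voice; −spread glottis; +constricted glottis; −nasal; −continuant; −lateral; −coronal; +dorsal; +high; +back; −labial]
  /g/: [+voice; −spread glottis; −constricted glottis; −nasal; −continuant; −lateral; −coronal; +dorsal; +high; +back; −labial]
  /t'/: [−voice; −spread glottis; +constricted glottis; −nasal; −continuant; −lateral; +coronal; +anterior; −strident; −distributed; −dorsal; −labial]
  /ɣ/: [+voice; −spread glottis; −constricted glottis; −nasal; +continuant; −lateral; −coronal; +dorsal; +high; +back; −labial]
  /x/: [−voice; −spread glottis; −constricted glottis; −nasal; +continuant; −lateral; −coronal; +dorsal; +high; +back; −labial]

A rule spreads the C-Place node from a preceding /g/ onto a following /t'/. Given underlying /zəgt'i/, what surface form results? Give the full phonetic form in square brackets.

Terminals under C-Place in this geometry: [coronal], [anterior], [strident], [distributed], [dorsal], [high], [back].
Spreading C-Place from /g/ onto /t'/ replaces those values with /g/'s: [−coronal], [+dorsal], [+high], [+back]. Features outside C-Place ([voice], [spread glottis], [constricted glottis], …) stay as in /t'/.
The resulting bundle matches /k'/ in the inventory; substituting it for /t'/ gives [zəgk'i].

[zəgk'i]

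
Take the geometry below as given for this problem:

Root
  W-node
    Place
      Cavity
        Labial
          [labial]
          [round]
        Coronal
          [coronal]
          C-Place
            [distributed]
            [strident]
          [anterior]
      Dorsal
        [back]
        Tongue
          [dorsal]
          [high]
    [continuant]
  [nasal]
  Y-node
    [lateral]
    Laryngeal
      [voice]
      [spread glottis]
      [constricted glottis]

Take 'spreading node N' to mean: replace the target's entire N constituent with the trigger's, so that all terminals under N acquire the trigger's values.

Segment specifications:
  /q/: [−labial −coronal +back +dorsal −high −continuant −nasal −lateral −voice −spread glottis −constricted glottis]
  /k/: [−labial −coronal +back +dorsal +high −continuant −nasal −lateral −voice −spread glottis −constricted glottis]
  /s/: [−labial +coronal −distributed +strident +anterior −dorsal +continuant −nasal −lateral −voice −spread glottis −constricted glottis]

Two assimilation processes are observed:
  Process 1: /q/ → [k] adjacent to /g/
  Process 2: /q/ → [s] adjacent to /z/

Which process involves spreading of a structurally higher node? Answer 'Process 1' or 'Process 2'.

In Process 1, [high] changes, so the minimal spreading node is [high] at depth 5.
Process 2: the features that change are [continuant], [coronal], [anterior], [distributed], [strident], [dorsal], [high], [back]; the minimal node is W-node (depth 1).
Depth 1 < depth 5; Process 2 involves the structurally higher constituent W-node.

Process 2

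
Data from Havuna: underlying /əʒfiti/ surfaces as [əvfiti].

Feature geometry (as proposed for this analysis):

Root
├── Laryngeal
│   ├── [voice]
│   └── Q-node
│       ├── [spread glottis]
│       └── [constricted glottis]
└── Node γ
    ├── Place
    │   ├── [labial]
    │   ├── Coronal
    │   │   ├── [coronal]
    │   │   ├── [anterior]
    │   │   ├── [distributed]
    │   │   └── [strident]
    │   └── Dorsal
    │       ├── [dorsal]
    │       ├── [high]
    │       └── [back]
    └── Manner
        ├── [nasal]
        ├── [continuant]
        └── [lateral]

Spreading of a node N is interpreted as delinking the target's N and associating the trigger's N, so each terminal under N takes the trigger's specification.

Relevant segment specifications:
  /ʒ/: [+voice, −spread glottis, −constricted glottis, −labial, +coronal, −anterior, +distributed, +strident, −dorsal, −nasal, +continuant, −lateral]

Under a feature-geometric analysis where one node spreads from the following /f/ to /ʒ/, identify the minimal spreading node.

/ʒ/ and [v] differ in [labial], [coronal], [anterior], [distributed], [strident]; every other specified feature is identical.
In this geometry the lowest node dominating all of them is Place: every daughter of Place dominates only a proper subset, so no lower node suffices.
Spreading Place from /f/ overwrites each of those terminals with /f/'s values, yielding exactly [v].
[voice] stays as in /ʒ/ although /f/ differs there, so no node dominating it spread; among the remaining candidates Place is the lowest that derives the output.

Place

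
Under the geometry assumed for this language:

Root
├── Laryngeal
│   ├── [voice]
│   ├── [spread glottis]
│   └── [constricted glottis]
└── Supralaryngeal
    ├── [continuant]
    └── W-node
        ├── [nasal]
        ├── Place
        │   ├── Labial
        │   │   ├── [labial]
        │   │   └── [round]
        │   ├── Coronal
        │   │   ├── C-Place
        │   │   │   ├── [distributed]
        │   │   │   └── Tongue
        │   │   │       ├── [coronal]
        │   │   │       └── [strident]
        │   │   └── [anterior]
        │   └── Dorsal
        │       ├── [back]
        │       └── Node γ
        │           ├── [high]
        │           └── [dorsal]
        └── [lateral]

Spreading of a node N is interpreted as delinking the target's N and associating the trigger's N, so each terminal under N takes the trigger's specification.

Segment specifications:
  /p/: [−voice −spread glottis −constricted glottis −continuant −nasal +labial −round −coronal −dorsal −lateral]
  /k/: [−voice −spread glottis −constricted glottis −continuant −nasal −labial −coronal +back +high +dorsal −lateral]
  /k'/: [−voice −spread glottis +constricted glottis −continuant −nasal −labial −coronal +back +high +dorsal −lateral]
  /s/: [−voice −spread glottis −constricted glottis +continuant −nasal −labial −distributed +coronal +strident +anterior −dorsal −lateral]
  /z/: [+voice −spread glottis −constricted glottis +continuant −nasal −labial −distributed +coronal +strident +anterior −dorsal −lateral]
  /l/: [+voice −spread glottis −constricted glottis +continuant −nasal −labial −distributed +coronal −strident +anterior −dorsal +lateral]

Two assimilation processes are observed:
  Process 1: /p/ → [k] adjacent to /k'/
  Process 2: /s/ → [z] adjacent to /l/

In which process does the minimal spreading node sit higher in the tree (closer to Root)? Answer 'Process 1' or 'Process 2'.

Process 1 alters [labial], [round], [dorsal], [high], [back]; the lowest common ancestor is Place (depth 3 from Root).
In Process 2, [voice] changes, so the minimal spreading node is [voice] at depth 2.
[voice] (depth 2) sits above Place (depth 3), making Process 2 the one with the higher spreading node.

Process 2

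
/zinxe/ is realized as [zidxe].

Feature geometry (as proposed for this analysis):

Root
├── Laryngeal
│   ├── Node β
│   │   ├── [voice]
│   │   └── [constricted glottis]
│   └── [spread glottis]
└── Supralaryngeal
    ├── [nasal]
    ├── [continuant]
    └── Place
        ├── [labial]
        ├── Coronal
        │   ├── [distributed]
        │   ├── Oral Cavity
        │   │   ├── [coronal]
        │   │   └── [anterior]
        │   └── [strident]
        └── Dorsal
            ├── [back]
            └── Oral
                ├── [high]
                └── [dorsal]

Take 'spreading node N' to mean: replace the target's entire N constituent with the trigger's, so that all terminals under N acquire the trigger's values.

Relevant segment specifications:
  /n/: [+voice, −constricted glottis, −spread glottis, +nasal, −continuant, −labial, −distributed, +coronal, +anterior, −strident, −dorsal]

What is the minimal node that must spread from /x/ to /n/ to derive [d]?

Feature comparison: [nasal] differs between /n/ and [d]; the remaining terminals match.
Since just one terminal is affected and it takes /x/'s value, spreading the terminal [nasal] alone is sufficient and minimal.
Had Supralaryngeal or a higher node spread, [coronal], [continuant] would have taken /x/'s values; they stay as in /n/, confirming the spreading constituent is exactly [nasal].

[nasal]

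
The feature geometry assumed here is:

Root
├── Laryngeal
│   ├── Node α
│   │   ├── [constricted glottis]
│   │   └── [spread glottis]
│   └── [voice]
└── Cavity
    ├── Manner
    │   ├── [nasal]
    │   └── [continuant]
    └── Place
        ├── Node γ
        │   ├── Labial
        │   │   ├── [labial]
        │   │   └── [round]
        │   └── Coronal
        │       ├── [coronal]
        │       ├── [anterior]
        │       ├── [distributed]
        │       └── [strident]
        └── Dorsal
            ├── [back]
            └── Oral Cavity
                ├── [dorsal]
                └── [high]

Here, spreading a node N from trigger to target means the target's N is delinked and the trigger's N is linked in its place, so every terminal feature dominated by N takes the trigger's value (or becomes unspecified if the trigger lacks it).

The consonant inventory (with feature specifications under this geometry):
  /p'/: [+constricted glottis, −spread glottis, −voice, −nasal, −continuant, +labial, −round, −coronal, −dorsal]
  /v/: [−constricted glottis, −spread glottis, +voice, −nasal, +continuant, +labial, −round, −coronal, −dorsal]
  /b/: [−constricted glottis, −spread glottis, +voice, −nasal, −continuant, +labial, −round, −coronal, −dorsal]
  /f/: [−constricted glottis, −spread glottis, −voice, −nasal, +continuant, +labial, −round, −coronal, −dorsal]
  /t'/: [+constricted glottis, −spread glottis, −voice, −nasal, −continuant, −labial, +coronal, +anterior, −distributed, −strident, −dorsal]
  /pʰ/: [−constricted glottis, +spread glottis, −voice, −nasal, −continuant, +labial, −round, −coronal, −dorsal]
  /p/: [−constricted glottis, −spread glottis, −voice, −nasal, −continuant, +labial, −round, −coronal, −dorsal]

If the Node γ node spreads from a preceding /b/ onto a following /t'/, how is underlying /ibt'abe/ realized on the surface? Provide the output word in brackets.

[ibp'abe]

Terminals under Node γ in this geometry: [labial], [round], [coronal], [anterior], [distributed], [strident].
The target acquires /b/'s values for everything under Node γ — [+labial], [−round], [−coronal] — while keeping its own [constricted glottis], [spread glottis], [voice], ….
Among the inventory, only /p'/ has exactly this specification, giving the surface form [ibp'abe].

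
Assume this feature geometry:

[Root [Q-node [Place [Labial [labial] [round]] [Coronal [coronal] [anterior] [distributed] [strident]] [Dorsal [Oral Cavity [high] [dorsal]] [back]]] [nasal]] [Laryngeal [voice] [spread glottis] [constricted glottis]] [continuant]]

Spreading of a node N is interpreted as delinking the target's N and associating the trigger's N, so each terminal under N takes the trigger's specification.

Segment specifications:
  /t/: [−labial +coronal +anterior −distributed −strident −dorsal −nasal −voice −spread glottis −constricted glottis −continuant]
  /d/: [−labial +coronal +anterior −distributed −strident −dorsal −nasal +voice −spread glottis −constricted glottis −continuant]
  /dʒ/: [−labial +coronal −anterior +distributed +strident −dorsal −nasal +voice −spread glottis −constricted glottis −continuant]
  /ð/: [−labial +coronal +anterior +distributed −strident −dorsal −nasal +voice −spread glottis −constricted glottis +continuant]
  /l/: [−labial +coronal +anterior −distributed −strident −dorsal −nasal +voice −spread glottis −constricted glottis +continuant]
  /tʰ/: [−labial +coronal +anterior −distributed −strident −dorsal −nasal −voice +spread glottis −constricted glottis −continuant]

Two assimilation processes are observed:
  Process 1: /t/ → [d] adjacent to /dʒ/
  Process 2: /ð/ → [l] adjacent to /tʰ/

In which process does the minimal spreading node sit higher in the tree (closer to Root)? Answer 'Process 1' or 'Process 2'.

Process 1

Process 1: the feature that changes is [voice]; the minimal node is [voice] (depth 2).
In Process 2, [distributed] changes, so the minimal spreading node is [distributed] at depth 4.
Depth 2 < depth 4; Process 1 involves the structurally higher constituent [voice].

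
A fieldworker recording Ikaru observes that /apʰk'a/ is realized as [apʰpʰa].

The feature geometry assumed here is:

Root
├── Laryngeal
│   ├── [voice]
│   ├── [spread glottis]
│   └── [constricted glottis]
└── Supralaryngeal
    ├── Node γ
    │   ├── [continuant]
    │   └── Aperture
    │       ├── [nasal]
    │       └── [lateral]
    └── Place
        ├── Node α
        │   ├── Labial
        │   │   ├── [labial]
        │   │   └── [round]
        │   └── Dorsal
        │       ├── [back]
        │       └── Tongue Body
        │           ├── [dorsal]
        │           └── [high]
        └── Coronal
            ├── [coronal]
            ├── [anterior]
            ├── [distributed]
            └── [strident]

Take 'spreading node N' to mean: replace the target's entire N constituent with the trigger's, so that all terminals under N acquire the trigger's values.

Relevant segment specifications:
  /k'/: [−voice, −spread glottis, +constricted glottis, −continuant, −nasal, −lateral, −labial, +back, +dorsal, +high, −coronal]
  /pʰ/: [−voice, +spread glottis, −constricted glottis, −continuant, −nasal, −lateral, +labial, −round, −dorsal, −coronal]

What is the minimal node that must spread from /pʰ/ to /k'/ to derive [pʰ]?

Root

/k'/ and [pʰ] differ in [spread glottis], [constricted glottis], [labial], [round], [dorsal], [high], [back]; every other specified feature is identical.
In this geometry the lowest node dominating all of them is Root: every daughter of Root dominates only a proper subset, so no lower node suffices.
Delinking /k'/'s Root and associating /pʰ/'s Root gives precisely the feature bundle of [pʰ].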